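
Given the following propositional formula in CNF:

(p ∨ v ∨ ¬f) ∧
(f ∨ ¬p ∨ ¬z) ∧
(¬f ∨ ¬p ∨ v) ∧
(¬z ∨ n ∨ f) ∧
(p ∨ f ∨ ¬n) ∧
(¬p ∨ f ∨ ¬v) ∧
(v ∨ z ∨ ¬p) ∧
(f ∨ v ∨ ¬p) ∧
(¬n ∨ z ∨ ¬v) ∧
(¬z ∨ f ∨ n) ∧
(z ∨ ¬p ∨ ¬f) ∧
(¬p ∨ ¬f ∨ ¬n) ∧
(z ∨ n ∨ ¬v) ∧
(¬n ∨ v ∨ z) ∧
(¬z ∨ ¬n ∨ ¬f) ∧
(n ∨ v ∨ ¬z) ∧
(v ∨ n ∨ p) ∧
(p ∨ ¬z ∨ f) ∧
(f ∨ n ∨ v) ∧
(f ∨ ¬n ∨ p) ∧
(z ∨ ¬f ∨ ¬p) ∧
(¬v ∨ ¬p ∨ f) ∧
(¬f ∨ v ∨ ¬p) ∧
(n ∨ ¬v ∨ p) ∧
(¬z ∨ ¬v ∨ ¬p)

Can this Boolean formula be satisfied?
No

No, the formula is not satisfiable.

No assignment of truth values to the variables can make all 25 clauses true simultaneously.

The formula is UNSAT (unsatisfiable).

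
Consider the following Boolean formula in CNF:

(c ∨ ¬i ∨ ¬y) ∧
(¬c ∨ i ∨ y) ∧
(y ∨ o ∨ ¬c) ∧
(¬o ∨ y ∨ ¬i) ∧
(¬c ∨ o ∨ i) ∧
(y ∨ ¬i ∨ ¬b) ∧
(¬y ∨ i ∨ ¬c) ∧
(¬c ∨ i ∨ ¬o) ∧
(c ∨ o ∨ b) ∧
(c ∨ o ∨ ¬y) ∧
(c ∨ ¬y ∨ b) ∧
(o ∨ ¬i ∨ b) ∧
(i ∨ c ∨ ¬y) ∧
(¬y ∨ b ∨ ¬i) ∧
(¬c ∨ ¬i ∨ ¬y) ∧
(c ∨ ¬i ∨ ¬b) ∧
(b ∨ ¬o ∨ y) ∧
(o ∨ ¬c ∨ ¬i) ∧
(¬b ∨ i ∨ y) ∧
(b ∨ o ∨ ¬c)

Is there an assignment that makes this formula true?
No

No, the formula is not satisfiable.

No assignment of truth values to the variables can make all 20 clauses true simultaneously.

The formula is UNSAT (unsatisfiable).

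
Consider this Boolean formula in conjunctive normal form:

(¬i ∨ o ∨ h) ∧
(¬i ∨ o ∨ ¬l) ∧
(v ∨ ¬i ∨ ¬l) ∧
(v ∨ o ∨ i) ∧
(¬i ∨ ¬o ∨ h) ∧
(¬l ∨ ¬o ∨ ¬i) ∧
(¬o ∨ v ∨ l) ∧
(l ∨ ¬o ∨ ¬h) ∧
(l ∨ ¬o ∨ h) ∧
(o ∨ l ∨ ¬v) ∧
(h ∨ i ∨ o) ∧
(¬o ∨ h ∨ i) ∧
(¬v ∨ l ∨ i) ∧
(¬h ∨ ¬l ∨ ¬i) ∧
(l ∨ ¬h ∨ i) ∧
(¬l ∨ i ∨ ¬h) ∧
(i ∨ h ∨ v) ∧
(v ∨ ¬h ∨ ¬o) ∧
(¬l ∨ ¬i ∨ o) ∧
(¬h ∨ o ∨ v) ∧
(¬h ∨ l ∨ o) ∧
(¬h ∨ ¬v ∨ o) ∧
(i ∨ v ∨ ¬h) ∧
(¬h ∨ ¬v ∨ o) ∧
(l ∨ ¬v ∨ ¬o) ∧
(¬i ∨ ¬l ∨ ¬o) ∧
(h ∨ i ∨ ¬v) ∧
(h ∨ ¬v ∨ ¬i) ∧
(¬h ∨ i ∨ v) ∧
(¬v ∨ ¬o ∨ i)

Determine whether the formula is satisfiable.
No

No, the formula is not satisfiable.

No assignment of truth values to the variables can make all 30 clauses true simultaneously.

The formula is UNSAT (unsatisfiable).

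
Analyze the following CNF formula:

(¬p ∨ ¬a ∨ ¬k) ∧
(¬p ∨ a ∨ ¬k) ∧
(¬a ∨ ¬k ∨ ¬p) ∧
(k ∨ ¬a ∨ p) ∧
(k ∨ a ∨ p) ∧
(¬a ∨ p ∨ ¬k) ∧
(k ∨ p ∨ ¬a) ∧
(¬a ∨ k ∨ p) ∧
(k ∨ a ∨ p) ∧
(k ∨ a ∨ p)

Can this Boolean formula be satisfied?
Yes

Yes, the formula is satisfiable.

One satisfying assignment is: k=True, a=False, p=False

Verification: With this assignment, all 10 clauses evaluate to true.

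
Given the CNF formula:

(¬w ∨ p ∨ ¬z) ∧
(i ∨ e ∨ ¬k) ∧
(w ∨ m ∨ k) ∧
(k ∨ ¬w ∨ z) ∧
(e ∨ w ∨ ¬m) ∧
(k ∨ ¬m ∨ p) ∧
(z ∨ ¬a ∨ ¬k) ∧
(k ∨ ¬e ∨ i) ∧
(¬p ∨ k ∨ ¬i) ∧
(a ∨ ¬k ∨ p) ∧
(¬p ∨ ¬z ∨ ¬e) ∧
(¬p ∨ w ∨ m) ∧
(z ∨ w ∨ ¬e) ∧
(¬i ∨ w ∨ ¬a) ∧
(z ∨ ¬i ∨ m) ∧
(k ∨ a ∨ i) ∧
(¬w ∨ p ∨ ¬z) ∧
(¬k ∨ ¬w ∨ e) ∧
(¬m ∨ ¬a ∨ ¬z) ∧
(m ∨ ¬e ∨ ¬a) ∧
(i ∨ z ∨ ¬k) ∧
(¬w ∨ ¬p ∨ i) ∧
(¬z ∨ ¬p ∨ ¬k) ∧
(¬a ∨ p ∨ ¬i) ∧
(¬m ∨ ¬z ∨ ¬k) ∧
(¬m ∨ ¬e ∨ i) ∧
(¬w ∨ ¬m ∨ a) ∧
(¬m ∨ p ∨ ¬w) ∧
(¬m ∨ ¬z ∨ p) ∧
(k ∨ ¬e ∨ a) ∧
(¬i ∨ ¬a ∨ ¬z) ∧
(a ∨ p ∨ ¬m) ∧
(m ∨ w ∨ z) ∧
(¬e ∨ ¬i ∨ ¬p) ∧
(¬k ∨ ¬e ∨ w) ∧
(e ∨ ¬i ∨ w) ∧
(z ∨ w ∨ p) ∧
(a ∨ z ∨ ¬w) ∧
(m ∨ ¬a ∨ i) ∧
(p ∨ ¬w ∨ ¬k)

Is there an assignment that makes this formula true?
No

No, the formula is not satisfiable.

No assignment of truth values to the variables can make all 40 clauses true simultaneously.

The formula is UNSAT (unsatisfiable).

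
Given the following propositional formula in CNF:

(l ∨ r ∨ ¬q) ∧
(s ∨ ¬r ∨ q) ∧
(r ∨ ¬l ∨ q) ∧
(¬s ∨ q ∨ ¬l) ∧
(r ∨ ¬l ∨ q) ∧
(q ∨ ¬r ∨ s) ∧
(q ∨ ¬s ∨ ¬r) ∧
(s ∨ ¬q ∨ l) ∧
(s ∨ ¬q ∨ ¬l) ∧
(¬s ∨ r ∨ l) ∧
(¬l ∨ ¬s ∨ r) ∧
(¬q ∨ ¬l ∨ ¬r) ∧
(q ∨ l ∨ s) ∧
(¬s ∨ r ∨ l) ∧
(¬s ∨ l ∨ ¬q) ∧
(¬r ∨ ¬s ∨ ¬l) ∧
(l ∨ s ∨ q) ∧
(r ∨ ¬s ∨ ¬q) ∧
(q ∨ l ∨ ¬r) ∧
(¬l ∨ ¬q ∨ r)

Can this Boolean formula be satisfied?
No

No, the formula is not satisfiable.

No assignment of truth values to the variables can make all 20 clauses true simultaneously.

The formula is UNSAT (unsatisfiable).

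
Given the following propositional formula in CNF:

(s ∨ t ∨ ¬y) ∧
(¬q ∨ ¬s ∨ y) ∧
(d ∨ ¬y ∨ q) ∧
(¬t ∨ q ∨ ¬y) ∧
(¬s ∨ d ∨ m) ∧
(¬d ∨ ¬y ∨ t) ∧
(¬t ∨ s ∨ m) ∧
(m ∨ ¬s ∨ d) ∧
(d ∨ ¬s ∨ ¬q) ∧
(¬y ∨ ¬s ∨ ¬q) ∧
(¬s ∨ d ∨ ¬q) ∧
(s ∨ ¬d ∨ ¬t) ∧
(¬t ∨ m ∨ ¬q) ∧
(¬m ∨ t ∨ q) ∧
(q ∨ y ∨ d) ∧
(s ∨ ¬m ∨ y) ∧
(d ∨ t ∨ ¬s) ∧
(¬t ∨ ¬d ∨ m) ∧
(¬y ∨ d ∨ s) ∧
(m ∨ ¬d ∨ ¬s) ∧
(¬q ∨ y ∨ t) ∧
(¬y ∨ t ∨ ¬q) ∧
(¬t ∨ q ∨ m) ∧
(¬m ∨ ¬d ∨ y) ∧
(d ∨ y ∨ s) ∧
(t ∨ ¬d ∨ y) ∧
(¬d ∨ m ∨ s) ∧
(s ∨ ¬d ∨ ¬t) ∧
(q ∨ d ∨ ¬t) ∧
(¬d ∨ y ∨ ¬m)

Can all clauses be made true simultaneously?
No

No, the formula is not satisfiable.

No assignment of truth values to the variables can make all 30 clauses true simultaneously.

The formula is UNSAT (unsatisfiable).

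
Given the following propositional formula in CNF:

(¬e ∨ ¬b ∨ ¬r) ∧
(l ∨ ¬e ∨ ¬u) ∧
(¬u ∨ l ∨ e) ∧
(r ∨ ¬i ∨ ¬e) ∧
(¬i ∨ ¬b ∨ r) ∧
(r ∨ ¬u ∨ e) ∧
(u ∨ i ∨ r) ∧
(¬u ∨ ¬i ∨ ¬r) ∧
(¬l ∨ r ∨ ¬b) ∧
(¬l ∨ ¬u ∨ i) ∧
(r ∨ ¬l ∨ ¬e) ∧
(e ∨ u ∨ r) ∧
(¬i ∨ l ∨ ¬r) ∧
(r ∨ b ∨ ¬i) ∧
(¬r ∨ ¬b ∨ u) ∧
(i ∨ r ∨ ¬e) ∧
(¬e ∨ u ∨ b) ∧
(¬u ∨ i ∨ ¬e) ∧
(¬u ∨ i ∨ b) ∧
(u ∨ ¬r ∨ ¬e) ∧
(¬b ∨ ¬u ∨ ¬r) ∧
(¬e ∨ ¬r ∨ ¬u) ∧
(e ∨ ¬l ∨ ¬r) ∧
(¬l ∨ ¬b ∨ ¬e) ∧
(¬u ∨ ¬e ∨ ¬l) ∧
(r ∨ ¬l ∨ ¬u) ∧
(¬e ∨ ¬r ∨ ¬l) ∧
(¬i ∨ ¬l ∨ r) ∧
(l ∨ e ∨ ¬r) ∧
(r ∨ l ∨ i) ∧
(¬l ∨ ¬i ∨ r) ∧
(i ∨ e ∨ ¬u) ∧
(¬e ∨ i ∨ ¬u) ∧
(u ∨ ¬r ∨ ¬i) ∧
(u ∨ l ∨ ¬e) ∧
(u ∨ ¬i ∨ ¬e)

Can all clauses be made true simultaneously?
No

No, the formula is not satisfiable.

No assignment of truth values to the variables can make all 36 clauses true simultaneously.

The formula is UNSAT (unsatisfiable).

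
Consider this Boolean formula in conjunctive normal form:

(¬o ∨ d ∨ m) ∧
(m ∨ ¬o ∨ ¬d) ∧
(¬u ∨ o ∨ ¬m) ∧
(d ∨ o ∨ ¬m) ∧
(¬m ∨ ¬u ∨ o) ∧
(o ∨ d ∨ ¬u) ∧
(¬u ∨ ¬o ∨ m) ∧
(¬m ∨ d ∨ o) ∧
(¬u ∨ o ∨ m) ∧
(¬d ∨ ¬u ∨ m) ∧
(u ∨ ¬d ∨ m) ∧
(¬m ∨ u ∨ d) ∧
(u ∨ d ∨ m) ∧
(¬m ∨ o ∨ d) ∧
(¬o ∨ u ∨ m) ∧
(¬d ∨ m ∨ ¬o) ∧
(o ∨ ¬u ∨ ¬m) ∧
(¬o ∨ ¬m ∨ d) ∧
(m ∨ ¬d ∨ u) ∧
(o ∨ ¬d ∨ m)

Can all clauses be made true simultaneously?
Yes

Yes, the formula is satisfiable.

One satisfying assignment is: o=False, u=False, d=True, m=True

Verification: With this assignment, all 20 clauses evaluate to true.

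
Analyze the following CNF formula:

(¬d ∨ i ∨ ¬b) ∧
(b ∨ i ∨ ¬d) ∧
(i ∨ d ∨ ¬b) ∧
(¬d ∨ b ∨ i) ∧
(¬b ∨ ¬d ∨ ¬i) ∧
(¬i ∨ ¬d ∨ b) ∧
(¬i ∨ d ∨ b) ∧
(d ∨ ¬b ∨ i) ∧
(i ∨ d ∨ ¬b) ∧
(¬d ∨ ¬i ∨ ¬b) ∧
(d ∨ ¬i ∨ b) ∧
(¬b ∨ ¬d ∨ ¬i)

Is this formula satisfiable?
Yes

Yes, the formula is satisfiable.

One satisfying assignment is: d=False, b=False, i=False

Verification: With this assignment, all 12 clauses evaluate to true.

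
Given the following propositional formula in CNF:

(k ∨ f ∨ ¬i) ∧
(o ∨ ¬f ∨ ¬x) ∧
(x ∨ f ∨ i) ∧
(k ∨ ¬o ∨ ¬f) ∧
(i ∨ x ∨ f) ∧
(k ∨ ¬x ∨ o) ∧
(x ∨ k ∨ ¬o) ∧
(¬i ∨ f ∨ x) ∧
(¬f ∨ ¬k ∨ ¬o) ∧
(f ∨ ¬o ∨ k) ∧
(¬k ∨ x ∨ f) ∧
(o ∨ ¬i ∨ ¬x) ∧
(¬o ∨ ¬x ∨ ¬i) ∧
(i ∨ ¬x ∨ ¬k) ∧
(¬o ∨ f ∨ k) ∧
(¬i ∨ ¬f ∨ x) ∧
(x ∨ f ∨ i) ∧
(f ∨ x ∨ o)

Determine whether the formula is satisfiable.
Yes

Yes, the formula is satisfiable.

One satisfying assignment is: x=False, i=False, f=True, o=False, k=False

Verification: With this assignment, all 18 clauses evaluate to true.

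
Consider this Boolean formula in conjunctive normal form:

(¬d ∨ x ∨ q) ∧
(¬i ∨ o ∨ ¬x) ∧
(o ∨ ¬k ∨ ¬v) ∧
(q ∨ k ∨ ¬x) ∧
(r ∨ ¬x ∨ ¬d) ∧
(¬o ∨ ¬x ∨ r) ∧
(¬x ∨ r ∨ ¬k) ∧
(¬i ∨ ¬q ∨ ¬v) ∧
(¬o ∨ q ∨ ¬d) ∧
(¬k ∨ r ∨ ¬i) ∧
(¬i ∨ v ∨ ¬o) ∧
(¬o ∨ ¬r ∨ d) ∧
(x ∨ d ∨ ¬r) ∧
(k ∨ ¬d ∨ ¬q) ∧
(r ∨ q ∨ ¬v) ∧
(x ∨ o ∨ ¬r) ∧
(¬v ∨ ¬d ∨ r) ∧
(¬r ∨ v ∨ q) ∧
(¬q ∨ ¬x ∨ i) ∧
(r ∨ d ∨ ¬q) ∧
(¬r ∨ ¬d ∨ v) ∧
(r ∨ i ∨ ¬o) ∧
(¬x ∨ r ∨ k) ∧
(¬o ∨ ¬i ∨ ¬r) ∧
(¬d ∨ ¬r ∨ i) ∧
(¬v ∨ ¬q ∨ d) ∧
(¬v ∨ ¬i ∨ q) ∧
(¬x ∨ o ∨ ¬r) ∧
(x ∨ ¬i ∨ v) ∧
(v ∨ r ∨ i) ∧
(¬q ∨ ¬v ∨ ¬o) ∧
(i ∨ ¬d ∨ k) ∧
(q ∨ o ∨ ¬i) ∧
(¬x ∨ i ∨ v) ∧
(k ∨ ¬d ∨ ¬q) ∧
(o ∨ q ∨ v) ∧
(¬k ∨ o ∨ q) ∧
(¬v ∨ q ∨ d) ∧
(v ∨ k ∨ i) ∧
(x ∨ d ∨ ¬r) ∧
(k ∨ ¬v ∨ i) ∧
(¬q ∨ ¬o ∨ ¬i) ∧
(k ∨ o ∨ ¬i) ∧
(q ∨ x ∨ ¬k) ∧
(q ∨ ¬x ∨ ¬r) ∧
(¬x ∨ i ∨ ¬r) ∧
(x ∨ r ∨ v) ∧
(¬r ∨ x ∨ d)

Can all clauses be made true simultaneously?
No

No, the formula is not satisfiable.

No assignment of truth values to the variables can make all 48 clauses true simultaneously.

The formula is UNSAT (unsatisfiable).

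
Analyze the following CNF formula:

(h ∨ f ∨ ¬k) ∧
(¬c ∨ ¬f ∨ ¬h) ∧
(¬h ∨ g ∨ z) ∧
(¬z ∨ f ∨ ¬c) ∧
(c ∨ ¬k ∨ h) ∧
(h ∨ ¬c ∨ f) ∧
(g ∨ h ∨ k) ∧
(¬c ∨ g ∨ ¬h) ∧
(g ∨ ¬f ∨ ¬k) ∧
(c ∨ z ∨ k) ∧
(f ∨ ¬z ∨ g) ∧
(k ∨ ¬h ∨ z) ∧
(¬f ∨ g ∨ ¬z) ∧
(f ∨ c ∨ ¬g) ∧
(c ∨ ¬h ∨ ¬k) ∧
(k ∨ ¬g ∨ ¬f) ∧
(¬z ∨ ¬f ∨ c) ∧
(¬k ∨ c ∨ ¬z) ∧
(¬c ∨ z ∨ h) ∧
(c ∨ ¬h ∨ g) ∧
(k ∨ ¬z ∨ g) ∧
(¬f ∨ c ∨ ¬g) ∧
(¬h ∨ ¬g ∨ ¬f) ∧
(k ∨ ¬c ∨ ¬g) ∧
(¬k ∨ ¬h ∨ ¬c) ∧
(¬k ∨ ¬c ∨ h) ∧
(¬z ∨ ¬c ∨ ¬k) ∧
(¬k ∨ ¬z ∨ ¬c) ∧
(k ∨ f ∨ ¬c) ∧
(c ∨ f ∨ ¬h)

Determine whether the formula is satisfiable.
No

No, the formula is not satisfiable.

No assignment of truth values to the variables can make all 30 clauses true simultaneously.

The formula is UNSAT (unsatisfiable).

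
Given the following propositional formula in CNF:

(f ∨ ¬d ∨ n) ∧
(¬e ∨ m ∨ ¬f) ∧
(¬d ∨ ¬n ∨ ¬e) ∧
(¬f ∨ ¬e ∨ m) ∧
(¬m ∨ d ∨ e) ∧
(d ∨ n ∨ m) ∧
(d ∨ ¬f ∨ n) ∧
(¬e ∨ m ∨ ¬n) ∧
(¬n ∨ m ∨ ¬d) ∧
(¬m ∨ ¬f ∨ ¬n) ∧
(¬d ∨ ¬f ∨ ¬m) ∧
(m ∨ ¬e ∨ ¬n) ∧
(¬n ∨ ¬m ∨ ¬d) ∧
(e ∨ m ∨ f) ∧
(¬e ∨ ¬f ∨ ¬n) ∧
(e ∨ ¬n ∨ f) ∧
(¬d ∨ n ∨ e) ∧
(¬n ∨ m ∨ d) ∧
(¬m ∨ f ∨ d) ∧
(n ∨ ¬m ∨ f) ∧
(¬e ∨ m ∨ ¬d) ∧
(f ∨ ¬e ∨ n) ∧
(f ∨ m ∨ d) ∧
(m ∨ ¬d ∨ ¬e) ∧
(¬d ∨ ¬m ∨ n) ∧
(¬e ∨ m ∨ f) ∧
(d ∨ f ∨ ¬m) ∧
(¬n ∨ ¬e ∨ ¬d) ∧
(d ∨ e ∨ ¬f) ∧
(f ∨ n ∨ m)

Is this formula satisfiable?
No

No, the formula is not satisfiable.

No assignment of truth values to the variables can make all 30 clauses true simultaneously.

The formula is UNSAT (unsatisfiable).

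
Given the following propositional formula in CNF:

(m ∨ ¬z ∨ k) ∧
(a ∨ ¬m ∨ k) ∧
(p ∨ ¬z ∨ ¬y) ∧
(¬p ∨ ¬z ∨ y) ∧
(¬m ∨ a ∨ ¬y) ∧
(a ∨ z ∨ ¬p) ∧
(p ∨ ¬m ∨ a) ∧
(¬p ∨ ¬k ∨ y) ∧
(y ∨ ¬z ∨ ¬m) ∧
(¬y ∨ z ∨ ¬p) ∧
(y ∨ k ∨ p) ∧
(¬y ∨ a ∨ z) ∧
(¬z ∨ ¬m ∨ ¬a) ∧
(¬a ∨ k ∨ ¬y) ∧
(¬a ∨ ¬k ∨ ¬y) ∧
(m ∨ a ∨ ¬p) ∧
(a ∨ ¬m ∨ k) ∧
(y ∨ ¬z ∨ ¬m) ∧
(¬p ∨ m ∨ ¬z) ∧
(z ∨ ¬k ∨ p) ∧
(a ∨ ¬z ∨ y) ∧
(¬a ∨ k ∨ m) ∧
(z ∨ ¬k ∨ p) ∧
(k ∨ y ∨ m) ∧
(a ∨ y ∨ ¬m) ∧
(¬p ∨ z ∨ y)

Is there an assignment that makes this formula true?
Yes

Yes, the formula is satisfiable.

One satisfying assignment is: z=True, y=False, m=False, p=False, k=True, a=True

Verification: With this assignment, all 26 clauses evaluate to true.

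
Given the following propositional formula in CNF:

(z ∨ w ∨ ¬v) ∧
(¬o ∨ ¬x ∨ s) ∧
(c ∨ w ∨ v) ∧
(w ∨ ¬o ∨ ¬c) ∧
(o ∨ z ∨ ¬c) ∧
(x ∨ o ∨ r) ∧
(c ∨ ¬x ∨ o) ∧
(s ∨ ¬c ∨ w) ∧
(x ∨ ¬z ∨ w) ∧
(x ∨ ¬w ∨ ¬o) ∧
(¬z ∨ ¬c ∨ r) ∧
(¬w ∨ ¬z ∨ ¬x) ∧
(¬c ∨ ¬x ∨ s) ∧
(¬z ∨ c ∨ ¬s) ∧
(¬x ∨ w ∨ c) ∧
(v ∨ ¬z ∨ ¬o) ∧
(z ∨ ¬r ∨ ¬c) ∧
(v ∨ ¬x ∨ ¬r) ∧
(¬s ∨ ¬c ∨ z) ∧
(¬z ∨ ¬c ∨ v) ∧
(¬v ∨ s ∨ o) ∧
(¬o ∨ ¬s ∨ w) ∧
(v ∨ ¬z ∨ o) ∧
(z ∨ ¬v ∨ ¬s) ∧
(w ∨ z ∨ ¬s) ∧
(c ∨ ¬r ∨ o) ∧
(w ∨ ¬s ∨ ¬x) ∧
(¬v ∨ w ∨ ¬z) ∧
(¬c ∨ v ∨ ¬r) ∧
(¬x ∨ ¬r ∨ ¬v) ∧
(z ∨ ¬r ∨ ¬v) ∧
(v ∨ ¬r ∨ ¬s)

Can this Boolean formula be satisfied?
Yes

Yes, the formula is satisfiable.

One satisfying assignment is: s=True, x=False, c=True, o=False, w=True, v=True, r=True, z=True

Verification: With this assignment, all 32 clauses evaluate to true.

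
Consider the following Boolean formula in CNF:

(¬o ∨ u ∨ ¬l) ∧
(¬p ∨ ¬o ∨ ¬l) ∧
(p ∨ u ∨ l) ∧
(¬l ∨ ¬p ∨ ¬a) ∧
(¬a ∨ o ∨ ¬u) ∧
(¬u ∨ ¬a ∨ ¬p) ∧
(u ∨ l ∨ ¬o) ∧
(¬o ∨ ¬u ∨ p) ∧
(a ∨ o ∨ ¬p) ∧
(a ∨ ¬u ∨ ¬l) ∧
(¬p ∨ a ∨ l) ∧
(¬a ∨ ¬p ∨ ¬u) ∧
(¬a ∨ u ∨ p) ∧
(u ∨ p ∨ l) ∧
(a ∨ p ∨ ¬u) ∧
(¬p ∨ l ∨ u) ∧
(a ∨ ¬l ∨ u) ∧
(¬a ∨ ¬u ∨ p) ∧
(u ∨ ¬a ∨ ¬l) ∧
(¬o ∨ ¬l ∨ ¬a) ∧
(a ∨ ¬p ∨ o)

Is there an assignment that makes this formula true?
No

No, the formula is not satisfiable.

No assignment of truth values to the variables can make all 21 clauses true simultaneously.

The formula is UNSAT (unsatisfiable).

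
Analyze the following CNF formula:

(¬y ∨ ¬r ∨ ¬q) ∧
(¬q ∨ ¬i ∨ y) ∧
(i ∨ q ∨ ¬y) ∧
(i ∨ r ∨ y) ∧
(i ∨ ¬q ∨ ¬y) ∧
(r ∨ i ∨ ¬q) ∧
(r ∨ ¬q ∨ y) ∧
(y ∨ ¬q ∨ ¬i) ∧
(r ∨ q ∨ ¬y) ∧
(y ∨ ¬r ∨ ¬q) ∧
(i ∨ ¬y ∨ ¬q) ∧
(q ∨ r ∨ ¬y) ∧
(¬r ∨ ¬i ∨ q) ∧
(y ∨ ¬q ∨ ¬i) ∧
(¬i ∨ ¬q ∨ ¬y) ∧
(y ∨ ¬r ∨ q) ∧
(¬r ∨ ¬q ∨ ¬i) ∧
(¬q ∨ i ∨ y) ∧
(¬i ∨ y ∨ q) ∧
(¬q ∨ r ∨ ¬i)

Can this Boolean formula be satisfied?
No

No, the formula is not satisfiable.

No assignment of truth values to the variables can make all 20 clauses true simultaneously.

The formula is UNSAT (unsatisfiable).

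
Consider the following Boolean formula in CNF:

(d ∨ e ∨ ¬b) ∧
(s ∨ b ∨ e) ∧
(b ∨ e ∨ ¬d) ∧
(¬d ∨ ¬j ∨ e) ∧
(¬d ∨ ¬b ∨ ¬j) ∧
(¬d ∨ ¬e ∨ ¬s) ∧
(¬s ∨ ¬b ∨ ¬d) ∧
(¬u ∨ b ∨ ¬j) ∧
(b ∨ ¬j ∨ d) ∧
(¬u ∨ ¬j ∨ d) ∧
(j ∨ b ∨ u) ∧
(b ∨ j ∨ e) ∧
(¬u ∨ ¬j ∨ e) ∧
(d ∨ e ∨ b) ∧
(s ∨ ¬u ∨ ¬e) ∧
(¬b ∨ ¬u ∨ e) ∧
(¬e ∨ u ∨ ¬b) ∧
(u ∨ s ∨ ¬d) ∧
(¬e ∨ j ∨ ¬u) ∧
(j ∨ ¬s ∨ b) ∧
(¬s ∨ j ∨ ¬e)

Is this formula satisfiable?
No

No, the formula is not satisfiable.

No assignment of truth values to the variables can make all 21 clauses true simultaneously.

The formula is UNSAT (unsatisfiable).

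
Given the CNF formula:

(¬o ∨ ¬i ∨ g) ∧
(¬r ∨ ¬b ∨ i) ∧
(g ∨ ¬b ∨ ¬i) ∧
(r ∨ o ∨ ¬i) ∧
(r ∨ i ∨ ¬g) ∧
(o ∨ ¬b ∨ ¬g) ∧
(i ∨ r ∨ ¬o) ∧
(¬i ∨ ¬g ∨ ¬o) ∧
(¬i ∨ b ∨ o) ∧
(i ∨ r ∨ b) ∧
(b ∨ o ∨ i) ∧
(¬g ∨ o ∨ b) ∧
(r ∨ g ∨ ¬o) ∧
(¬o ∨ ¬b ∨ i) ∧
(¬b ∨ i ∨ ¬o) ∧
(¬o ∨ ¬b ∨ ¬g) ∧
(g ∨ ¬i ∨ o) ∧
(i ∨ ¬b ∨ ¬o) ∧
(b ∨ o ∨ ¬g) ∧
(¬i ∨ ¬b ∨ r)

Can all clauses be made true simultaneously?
Yes

Yes, the formula is satisfiable.

One satisfying assignment is: o=False, g=False, r=False, b=True, i=False

Verification: With this assignment, all 20 clauses evaluate to true.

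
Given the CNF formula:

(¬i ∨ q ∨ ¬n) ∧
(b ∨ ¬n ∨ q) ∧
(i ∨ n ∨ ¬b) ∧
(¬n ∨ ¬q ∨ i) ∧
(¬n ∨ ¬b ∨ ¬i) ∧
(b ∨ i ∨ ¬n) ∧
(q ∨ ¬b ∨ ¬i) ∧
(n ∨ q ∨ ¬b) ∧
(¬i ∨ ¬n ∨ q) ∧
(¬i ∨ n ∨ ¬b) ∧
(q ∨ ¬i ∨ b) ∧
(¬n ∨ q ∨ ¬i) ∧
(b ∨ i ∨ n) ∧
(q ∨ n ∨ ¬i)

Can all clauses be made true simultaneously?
Yes

Yes, the formula is satisfiable.

One satisfying assignment is: n=True, i=True, q=True, b=False

Verification: With this assignment, all 14 clauses evaluate to true.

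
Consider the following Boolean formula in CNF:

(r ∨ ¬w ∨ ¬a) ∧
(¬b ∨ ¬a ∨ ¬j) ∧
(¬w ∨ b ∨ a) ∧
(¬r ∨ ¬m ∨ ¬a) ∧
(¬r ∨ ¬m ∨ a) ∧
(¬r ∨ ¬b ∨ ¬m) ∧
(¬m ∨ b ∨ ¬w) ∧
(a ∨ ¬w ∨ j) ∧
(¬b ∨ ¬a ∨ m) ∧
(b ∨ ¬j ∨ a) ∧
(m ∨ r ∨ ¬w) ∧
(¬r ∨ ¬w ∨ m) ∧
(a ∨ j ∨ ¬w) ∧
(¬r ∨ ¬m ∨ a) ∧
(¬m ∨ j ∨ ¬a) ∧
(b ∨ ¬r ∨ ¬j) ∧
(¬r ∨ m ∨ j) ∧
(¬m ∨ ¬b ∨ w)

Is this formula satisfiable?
Yes

Yes, the formula is satisfiable.

One satisfying assignment is: r=False, j=False, a=False, m=False, b=False, w=False

Verification: With this assignment, all 18 clauses evaluate to true.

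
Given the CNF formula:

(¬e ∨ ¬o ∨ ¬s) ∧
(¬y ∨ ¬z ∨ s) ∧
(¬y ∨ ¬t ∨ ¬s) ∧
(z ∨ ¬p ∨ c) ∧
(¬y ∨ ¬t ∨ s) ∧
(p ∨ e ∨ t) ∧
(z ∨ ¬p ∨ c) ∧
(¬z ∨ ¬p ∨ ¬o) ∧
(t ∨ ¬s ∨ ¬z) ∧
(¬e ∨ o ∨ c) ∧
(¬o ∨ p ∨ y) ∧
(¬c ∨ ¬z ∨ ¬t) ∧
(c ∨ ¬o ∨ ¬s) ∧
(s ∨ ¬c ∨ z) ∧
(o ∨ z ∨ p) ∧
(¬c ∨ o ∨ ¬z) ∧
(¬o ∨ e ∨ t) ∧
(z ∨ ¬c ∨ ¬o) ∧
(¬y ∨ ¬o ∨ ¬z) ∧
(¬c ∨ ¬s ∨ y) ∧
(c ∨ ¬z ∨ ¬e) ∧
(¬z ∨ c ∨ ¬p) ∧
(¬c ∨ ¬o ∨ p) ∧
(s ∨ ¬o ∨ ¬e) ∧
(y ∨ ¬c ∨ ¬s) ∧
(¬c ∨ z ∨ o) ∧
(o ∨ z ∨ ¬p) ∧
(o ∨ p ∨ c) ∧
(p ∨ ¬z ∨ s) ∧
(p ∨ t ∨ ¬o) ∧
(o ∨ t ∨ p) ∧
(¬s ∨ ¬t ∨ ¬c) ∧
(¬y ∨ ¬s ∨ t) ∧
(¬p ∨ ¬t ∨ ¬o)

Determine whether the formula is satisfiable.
No

No, the formula is not satisfiable.

No assignment of truth values to the variables can make all 34 clauses true simultaneously.

The formula is UNSAT (unsatisfiable).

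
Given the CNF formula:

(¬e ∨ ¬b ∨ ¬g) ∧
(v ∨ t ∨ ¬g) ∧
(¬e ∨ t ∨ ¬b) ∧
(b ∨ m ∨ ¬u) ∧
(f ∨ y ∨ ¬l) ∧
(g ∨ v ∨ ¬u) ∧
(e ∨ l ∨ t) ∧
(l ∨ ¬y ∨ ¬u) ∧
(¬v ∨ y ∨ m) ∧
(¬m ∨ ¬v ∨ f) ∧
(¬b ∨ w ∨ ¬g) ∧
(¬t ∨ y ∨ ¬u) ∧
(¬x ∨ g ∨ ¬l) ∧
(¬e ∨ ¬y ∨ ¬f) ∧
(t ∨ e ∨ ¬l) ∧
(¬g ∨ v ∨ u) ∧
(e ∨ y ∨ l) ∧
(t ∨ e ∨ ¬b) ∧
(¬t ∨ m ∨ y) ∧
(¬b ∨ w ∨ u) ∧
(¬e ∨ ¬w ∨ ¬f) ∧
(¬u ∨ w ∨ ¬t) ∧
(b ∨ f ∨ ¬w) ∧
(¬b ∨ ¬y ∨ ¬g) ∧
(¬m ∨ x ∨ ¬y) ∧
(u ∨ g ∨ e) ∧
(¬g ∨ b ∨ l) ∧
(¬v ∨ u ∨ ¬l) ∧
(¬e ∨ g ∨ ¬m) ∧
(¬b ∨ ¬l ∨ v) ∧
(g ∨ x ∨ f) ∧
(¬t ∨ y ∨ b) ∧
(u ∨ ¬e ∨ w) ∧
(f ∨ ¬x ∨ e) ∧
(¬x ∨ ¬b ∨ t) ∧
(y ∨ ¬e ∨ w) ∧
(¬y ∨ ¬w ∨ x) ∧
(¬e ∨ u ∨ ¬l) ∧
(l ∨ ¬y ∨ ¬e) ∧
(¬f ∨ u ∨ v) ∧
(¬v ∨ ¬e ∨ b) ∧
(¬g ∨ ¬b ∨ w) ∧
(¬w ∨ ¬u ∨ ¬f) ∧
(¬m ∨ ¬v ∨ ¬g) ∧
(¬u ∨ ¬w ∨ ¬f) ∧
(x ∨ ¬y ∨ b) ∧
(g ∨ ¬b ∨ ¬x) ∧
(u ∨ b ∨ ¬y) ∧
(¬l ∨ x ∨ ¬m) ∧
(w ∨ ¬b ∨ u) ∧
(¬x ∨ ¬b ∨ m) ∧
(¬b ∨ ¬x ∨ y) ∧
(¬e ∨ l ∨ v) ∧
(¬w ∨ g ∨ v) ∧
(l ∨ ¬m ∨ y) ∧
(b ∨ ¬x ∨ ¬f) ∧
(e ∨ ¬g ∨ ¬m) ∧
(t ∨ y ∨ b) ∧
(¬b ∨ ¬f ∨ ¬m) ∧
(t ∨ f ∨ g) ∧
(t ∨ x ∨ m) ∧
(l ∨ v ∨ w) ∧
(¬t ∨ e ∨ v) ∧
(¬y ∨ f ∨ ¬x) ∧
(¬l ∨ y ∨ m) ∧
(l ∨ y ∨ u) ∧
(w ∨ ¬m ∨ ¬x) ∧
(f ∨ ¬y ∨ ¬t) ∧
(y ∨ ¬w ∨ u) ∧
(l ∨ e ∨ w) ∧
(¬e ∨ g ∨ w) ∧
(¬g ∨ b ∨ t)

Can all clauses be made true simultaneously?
No

No, the formula is not satisfiable.

No assignment of truth values to the variables can make all 72 clauses true simultaneously.

The formula is UNSAT (unsatisfiable).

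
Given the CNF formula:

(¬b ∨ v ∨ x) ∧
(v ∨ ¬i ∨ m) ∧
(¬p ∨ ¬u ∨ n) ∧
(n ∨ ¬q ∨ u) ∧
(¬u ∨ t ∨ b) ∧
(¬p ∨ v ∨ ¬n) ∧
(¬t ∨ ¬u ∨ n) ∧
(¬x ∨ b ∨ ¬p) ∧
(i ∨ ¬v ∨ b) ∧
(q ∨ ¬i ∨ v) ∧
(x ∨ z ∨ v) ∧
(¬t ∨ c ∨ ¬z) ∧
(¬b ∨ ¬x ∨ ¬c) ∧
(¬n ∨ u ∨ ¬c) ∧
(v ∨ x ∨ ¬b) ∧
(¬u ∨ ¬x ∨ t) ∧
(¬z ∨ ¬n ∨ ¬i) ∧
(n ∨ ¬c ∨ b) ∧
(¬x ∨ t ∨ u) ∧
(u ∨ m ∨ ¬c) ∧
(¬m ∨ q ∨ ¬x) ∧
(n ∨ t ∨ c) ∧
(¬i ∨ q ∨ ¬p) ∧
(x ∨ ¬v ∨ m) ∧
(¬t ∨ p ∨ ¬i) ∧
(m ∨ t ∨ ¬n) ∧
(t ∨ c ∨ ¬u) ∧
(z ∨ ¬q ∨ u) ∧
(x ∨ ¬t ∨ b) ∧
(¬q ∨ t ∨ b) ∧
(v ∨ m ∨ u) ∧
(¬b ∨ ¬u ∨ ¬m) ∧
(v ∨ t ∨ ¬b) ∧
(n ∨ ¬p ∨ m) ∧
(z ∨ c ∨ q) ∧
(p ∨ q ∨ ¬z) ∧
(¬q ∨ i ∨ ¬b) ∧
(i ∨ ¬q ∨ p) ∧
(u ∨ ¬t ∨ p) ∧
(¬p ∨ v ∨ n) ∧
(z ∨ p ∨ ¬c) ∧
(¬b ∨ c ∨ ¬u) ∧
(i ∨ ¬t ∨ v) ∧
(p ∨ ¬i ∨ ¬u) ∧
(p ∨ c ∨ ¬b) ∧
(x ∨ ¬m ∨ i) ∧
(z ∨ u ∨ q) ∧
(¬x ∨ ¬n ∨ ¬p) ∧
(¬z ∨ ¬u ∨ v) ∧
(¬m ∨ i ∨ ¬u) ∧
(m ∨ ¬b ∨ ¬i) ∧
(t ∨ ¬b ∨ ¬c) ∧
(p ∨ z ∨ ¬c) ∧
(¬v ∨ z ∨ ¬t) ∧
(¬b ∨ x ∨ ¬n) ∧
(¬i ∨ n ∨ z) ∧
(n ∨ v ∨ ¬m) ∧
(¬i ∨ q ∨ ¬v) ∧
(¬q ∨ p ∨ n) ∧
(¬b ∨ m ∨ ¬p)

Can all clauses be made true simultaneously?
No

No, the formula is not satisfiable.

No assignment of truth values to the variables can make all 60 clauses true simultaneously.

The formula is UNSAT (unsatisfiable).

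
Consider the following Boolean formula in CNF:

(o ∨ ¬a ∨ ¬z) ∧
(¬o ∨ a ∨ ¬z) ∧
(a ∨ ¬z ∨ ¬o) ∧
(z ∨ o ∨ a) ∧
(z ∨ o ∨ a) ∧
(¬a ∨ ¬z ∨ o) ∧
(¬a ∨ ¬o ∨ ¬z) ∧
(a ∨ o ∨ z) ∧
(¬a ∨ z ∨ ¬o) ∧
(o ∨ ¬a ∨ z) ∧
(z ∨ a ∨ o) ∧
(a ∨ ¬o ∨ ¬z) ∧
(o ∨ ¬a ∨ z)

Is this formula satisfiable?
Yes

Yes, the formula is satisfiable.

One satisfying assignment is: z=False, o=True, a=False

Verification: With this assignment, all 13 clauses evaluate to true.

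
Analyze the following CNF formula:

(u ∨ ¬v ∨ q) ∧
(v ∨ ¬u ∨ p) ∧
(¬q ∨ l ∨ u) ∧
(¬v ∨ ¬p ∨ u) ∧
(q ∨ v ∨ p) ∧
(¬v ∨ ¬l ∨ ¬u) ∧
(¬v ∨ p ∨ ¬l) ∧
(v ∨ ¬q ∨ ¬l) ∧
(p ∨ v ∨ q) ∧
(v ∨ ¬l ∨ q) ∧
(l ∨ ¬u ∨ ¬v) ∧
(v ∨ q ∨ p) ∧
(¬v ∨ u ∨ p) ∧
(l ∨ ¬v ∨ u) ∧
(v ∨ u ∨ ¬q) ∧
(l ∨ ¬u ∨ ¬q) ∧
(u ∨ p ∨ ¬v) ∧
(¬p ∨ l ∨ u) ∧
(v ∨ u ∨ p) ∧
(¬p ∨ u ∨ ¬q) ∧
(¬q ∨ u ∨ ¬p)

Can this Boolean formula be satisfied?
Yes

Yes, the formula is satisfiable.

One satisfying assignment is: u=True, l=False, q=False, p=True, v=False

Verification: With this assignment, all 21 clauses evaluate to true.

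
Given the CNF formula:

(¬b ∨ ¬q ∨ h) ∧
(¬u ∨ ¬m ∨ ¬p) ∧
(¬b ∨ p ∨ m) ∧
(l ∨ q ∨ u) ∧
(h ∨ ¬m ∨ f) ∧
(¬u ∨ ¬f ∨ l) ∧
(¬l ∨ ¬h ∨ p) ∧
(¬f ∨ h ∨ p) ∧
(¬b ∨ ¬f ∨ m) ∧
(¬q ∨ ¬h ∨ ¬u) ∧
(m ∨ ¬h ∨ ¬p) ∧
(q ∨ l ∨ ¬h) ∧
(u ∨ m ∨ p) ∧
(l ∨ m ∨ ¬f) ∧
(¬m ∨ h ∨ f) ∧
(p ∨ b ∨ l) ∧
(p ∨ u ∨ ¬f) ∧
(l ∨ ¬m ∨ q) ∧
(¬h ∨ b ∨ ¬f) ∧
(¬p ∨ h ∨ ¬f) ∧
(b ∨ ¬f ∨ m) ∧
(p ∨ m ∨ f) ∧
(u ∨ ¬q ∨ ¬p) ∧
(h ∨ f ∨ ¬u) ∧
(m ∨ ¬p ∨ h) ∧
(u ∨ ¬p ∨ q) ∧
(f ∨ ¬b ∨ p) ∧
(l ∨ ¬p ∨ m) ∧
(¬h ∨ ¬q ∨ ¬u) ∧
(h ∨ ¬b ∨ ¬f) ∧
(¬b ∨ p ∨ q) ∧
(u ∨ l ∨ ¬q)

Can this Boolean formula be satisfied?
No

No, the formula is not satisfiable.

No assignment of truth values to the variables can make all 32 clauses true simultaneously.

The formula is UNSAT (unsatisfiable).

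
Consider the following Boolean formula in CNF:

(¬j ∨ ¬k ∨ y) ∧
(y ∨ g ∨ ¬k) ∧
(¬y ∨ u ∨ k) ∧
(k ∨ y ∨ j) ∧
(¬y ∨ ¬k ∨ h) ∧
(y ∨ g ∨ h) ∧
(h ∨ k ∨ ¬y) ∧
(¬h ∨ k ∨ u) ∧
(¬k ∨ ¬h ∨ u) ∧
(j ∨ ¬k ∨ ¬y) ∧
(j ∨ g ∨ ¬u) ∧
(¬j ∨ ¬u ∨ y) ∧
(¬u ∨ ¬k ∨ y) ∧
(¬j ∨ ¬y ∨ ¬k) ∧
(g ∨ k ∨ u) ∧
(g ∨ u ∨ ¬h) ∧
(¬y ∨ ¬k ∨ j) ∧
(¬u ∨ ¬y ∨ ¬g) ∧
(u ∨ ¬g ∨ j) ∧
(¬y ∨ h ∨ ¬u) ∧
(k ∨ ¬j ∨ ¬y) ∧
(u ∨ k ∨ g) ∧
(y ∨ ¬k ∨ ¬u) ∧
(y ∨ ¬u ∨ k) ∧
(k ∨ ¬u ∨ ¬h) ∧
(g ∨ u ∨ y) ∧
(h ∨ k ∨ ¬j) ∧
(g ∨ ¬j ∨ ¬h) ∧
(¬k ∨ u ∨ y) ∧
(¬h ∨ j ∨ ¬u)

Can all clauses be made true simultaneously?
No

No, the formula is not satisfiable.

No assignment of truth values to the variables can make all 30 clauses true simultaneously.

The formula is UNSAT (unsatisfiable).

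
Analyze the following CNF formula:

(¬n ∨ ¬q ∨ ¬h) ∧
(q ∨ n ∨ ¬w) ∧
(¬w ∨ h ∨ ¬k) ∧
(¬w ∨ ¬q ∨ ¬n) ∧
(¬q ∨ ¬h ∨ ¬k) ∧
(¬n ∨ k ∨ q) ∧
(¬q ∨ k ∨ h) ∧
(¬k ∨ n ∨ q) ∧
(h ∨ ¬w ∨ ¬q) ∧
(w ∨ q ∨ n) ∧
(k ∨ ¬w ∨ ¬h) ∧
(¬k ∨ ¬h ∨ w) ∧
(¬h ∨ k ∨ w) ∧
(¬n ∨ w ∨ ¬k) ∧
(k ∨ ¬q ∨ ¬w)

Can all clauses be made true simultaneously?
Yes

Yes, the formula is satisfiable.

One satisfying assignment is: q=False, n=True, w=True, k=True, h=True

Verification: With this assignment, all 15 clauses evaluate to true.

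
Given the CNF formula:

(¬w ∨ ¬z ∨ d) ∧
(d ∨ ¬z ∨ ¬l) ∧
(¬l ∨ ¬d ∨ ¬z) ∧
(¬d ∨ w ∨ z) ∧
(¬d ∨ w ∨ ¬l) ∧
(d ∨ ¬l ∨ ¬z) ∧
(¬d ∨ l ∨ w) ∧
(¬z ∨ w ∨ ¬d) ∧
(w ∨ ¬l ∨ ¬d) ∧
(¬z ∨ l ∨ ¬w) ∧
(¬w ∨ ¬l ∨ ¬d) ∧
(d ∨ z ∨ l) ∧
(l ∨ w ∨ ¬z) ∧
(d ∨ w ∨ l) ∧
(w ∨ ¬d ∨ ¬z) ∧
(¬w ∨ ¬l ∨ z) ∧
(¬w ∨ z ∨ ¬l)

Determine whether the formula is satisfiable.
Yes

Yes, the formula is satisfiable.

One satisfying assignment is: z=False, d=True, l=False, w=True

Verification: With this assignment, all 17 clauses evaluate to true.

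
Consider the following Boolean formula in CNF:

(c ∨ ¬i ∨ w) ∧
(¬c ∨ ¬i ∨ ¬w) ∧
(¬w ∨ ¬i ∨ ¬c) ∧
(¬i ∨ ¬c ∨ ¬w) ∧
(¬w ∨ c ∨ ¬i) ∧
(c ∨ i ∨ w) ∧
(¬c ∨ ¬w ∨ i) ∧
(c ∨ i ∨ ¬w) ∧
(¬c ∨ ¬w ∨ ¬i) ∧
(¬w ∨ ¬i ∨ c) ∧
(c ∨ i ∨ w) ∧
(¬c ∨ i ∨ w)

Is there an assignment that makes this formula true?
Yes

Yes, the formula is satisfiable.

One satisfying assignment is: w=False, c=True, i=True

Verification: With this assignment, all 12 clauses evaluate to true.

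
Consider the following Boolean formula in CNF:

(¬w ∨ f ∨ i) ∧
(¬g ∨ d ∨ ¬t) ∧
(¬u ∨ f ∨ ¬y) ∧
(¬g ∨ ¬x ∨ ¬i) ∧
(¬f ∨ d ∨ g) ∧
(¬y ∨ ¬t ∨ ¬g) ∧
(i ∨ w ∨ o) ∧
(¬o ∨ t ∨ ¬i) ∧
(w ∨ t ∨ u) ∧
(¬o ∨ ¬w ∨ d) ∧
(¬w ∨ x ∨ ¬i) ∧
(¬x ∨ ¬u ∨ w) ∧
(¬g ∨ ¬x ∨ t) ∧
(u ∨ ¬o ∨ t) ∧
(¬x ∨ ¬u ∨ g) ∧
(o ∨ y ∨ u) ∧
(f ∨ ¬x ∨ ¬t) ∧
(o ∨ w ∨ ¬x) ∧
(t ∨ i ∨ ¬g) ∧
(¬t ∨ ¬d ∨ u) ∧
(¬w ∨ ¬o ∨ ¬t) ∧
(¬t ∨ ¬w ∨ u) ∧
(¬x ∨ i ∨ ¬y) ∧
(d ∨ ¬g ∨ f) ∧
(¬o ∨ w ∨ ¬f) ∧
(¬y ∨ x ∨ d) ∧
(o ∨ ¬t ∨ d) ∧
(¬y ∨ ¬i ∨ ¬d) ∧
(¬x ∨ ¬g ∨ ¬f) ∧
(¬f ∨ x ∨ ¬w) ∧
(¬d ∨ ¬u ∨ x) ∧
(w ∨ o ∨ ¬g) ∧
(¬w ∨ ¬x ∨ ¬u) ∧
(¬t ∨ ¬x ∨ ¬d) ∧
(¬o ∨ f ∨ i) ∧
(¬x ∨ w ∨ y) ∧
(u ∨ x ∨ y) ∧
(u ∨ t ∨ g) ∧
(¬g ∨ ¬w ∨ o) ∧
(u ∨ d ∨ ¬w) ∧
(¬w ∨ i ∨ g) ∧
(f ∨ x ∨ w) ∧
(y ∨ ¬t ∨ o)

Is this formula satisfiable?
No

No, the formula is not satisfiable.

No assignment of truth values to the variables can make all 43 clauses true simultaneously.

The formula is UNSAT (unsatisfiable).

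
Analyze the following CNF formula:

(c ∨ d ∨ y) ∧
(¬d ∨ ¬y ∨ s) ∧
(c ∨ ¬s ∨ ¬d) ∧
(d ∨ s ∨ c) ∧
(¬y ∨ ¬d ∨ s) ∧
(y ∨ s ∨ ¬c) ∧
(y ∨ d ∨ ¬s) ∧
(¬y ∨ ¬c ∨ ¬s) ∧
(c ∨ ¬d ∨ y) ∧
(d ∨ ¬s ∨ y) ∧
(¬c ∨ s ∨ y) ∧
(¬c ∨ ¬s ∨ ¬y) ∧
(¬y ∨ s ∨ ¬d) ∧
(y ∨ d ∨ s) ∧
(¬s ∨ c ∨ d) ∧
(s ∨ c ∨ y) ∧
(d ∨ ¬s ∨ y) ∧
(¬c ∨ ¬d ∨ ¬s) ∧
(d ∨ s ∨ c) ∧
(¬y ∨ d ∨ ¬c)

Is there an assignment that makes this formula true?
No

No, the formula is not satisfiable.

No assignment of truth values to the variables can make all 20 clauses true simultaneously.

The formula is UNSAT (unsatisfiable).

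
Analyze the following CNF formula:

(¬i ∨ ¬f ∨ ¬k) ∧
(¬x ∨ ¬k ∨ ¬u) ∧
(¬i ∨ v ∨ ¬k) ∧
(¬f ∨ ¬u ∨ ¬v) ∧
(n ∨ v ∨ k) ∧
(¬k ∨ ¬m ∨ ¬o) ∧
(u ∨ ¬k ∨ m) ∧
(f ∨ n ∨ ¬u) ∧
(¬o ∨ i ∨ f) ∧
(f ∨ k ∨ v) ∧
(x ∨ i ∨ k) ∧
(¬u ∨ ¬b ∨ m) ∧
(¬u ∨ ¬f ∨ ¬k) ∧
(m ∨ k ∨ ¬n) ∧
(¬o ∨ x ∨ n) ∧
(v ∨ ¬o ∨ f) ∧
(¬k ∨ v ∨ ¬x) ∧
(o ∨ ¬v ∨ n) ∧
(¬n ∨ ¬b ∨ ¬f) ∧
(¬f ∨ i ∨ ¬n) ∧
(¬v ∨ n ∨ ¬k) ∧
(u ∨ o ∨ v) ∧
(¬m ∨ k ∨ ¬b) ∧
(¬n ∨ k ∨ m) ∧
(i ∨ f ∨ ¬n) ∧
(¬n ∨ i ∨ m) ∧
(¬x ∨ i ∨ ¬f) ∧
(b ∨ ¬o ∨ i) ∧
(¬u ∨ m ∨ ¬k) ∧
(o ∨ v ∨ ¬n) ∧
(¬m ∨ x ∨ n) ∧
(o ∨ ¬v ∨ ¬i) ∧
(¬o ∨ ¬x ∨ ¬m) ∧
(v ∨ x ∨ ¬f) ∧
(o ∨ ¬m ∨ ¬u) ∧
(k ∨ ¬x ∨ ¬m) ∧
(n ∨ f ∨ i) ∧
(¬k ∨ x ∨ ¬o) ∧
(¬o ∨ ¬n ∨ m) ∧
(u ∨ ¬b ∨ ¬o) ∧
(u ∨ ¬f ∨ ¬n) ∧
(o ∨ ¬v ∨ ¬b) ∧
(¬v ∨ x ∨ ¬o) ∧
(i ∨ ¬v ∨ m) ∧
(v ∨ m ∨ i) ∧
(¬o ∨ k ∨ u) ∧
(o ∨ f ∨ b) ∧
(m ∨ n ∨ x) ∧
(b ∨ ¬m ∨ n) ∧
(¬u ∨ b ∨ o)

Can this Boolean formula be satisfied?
No

No, the formula is not satisfiable.

No assignment of truth values to the variables can make all 50 clauses true simultaneously.

The formula is UNSAT (unsatisfiable).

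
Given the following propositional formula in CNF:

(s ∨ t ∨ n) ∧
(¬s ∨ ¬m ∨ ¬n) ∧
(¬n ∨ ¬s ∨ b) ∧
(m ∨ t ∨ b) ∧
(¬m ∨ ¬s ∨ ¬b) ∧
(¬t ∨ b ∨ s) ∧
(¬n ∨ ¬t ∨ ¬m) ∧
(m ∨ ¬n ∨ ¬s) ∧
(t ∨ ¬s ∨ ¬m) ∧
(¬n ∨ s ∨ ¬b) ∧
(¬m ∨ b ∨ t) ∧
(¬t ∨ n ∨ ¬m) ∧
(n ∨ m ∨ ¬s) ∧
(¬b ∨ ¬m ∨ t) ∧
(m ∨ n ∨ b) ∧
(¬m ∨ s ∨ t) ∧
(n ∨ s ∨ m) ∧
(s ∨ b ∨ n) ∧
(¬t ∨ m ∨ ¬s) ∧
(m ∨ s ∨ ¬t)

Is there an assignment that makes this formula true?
No

No, the formula is not satisfiable.

No assignment of truth values to the variables can make all 20 clauses true simultaneously.

The formula is UNSAT (unsatisfiable).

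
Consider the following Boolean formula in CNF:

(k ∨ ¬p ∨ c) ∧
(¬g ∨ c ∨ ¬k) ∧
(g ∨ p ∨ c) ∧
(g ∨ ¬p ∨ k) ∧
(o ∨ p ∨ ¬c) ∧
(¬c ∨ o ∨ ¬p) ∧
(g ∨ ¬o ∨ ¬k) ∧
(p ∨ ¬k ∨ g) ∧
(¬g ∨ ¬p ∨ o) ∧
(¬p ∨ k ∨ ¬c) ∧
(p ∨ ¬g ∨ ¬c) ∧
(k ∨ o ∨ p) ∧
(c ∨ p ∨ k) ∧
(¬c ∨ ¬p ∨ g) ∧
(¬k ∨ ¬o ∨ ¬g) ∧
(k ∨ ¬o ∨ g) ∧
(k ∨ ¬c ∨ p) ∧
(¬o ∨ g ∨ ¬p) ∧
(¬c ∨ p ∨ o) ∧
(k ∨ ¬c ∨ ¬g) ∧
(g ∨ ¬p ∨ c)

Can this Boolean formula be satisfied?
No

No, the formula is not satisfiable.

No assignment of truth values to the variables can make all 21 clauses true simultaneously.

The formula is UNSAT (unsatisfiable).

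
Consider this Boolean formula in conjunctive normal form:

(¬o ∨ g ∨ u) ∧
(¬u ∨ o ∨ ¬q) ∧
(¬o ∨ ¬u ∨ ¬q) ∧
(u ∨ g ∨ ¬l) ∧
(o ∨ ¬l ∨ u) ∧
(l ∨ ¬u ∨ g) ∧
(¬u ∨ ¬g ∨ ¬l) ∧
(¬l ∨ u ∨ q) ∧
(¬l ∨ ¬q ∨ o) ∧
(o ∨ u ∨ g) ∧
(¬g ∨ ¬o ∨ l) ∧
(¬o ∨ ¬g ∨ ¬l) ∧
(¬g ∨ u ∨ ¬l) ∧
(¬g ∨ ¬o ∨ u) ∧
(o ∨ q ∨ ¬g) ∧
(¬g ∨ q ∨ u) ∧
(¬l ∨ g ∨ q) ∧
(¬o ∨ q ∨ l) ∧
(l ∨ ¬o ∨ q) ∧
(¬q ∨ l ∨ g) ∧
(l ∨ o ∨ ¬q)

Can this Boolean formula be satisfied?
No

No, the formula is not satisfiable.

No assignment of truth values to the variables can make all 21 clauses true simultaneously.

The formula is UNSAT (unsatisfiable).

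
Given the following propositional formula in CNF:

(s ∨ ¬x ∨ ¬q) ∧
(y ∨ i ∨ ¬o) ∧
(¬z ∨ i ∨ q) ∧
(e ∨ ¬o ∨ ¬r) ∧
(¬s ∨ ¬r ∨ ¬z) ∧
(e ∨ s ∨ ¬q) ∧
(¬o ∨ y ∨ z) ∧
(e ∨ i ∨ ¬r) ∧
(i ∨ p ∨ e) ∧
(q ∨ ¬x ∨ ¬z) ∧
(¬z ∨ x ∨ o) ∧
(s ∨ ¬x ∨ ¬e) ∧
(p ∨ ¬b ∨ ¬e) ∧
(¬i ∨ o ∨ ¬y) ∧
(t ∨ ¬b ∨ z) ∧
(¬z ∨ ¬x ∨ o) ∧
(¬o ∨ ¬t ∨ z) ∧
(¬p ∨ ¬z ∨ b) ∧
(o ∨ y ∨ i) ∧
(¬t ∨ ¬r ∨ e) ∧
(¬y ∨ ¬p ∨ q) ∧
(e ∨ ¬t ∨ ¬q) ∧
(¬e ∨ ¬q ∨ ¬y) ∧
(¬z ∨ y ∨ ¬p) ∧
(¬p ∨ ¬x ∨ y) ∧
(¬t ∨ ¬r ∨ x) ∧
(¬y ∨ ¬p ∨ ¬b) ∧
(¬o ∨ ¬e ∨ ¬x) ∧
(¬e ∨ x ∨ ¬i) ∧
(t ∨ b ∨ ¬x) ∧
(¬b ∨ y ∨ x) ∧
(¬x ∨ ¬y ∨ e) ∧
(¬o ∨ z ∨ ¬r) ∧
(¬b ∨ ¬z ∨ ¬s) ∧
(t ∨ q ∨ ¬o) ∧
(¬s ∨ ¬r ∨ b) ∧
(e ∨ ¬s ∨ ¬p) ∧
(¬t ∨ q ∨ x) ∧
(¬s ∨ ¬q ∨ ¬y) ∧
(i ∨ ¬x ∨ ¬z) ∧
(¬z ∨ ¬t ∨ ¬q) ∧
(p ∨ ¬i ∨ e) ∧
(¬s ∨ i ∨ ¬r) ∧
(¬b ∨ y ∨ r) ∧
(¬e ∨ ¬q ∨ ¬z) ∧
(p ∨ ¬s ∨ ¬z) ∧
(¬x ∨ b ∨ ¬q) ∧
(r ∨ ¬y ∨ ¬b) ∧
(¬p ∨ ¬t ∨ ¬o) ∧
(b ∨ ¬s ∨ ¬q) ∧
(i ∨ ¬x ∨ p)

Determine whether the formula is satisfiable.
Yes

Yes, the formula is satisfiable.

One satisfying assignment is: o=False, t=True, i=True, z=False, b=False, q=False, p=False, r=False, s=True, x=True, y=False, e=True

Verification: With this assignment, all 51 clauses evaluate to true.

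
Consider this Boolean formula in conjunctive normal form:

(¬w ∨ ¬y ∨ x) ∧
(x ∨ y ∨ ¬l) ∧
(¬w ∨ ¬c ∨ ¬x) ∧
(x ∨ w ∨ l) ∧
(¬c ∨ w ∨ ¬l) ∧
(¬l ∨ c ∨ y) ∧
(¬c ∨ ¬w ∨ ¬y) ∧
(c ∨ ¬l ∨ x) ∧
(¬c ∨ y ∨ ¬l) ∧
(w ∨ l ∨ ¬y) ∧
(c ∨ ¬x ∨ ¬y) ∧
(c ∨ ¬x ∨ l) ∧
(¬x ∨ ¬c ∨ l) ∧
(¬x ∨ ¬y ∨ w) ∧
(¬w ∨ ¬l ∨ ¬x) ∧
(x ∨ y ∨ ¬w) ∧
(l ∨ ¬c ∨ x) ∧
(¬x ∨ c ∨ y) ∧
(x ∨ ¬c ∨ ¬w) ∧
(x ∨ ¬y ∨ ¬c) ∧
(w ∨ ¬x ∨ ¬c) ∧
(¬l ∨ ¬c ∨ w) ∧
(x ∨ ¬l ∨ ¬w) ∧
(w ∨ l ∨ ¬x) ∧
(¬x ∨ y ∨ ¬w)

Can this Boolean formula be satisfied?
No

No, the formula is not satisfiable.

No assignment of truth values to the variables can make all 25 clauses true simultaneously.

The formula is UNSAT (unsatisfiable).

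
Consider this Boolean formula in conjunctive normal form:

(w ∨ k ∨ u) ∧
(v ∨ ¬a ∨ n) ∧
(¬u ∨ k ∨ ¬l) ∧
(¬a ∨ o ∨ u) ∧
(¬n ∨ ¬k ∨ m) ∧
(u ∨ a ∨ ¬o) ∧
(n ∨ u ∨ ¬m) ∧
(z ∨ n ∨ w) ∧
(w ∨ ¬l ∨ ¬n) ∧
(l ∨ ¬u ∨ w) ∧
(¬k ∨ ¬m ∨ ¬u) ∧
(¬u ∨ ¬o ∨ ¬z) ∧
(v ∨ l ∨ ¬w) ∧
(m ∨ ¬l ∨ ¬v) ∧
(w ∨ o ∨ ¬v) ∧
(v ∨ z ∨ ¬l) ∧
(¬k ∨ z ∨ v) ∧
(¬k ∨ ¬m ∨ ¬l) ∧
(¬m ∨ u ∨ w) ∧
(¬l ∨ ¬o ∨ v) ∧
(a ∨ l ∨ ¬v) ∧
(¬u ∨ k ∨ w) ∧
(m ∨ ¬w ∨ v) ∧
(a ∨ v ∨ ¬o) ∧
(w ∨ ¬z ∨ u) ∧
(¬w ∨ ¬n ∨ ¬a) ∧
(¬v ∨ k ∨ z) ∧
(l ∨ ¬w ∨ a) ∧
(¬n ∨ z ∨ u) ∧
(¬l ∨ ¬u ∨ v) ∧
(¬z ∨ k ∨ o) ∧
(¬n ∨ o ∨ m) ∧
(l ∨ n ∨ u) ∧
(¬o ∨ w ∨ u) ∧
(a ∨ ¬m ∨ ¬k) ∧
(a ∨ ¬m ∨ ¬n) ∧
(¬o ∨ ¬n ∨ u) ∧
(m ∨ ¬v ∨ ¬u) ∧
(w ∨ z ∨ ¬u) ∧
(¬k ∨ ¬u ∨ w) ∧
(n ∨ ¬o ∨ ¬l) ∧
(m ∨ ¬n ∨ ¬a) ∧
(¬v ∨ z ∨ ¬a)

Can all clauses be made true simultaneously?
No

No, the formula is not satisfiable.

No assignment of truth values to the variables can make all 43 clauses true simultaneously.

The formula is UNSAT (unsatisfiable).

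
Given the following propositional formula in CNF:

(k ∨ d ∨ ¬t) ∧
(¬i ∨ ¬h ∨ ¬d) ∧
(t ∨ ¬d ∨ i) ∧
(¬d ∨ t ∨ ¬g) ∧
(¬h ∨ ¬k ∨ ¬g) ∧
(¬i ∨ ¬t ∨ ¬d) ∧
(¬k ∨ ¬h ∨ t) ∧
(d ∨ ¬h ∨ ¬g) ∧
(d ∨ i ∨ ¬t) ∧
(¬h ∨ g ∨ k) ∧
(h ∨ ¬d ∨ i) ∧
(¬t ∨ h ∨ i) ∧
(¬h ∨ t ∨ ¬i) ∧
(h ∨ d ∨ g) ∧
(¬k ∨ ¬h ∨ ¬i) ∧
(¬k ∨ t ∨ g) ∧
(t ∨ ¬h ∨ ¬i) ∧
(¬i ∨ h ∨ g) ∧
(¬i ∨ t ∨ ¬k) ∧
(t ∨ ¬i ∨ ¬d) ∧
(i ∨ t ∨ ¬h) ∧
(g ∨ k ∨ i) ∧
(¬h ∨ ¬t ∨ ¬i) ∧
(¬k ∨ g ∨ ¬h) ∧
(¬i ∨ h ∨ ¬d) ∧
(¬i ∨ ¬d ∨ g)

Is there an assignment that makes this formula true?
Yes

Yes, the formula is satisfiable.

One satisfying assignment is: h=False, i=False, d=False, k=False, g=True, t=False

Verification: With this assignment, all 26 clauses evaluate to true.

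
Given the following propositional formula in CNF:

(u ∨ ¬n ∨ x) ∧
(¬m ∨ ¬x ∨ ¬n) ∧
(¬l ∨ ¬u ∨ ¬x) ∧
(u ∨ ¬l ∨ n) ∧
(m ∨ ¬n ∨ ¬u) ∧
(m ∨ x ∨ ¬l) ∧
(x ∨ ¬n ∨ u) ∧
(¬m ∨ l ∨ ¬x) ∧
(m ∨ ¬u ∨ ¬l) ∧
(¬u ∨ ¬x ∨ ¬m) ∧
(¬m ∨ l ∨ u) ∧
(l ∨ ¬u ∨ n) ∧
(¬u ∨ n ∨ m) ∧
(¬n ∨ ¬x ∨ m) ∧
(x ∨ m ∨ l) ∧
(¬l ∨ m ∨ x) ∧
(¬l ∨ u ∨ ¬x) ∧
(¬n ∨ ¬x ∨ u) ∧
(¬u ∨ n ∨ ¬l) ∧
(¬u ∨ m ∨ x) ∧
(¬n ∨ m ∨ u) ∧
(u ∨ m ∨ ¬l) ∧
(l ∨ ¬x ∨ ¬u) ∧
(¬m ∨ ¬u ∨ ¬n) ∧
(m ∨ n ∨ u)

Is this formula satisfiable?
No

No, the formula is not satisfiable.

No assignment of truth values to the variables can make all 25 clauses true simultaneously.

The formula is UNSAT (unsatisfiable).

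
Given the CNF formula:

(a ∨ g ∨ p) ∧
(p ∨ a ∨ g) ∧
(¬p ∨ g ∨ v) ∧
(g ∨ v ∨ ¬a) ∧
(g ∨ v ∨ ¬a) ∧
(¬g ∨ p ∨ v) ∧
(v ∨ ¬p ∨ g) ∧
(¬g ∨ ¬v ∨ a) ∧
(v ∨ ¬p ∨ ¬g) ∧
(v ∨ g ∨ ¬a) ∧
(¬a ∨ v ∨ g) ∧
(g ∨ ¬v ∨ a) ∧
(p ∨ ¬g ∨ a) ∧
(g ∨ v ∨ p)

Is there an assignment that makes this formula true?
Yes

Yes, the formula is satisfiable.

One satisfying assignment is: v=True, p=False, g=True, a=True

Verification: With this assignment, all 14 clauses evaluate to true.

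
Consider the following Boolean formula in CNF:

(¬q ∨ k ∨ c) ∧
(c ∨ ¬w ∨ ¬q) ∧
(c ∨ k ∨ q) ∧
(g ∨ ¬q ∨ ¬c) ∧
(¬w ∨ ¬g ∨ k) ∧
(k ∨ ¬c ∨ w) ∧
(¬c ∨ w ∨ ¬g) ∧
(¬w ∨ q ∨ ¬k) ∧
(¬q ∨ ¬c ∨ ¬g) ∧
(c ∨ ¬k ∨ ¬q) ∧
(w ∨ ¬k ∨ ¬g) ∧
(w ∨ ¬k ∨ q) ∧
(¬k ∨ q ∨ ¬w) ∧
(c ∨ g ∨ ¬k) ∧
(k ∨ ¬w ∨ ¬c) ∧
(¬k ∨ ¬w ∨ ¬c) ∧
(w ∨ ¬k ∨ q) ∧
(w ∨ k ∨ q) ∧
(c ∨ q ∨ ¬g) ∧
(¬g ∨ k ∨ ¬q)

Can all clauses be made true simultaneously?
No

No, the formula is not satisfiable.

No assignment of truth values to the variables can make all 20 clauses true simultaneously.

The formula is UNSAT (unsatisfiable).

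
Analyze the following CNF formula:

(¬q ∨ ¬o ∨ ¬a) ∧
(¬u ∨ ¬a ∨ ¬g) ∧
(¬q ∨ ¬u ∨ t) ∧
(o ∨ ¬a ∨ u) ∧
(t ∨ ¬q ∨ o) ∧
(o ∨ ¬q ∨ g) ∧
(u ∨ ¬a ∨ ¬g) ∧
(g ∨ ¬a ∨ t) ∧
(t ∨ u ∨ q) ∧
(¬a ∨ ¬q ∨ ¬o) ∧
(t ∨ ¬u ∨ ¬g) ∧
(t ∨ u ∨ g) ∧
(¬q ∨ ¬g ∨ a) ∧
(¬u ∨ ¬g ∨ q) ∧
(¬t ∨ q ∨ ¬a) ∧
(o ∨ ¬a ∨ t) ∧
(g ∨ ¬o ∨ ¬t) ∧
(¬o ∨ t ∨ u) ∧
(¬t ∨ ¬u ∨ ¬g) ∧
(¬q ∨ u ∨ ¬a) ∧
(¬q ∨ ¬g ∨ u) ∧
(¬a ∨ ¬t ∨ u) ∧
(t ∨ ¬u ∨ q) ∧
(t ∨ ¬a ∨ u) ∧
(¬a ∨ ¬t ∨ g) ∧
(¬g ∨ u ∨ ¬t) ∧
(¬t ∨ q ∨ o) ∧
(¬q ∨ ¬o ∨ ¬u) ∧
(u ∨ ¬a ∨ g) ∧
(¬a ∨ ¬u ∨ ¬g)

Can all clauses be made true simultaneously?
No

No, the formula is not satisfiable.

No assignment of truth values to the variables can make all 30 clauses true simultaneously.

The formula is UNSAT (unsatisfiable).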